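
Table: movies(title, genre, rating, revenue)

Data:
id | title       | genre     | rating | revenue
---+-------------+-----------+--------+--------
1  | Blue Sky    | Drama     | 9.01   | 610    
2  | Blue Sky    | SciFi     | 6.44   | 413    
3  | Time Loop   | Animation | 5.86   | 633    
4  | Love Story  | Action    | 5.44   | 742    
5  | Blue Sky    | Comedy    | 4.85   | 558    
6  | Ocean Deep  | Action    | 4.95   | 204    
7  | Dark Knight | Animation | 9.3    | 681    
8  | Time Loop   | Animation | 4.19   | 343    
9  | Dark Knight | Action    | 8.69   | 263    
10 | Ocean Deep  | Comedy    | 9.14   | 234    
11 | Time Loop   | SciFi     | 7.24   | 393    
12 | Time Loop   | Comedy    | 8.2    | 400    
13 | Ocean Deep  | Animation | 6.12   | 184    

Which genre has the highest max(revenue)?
SELECT genre, MAX(revenue) as val
FROM movies
GROUP BY genre
ORDER BY val DESC
LIMIT 1

Result: Action with max(revenue) = 742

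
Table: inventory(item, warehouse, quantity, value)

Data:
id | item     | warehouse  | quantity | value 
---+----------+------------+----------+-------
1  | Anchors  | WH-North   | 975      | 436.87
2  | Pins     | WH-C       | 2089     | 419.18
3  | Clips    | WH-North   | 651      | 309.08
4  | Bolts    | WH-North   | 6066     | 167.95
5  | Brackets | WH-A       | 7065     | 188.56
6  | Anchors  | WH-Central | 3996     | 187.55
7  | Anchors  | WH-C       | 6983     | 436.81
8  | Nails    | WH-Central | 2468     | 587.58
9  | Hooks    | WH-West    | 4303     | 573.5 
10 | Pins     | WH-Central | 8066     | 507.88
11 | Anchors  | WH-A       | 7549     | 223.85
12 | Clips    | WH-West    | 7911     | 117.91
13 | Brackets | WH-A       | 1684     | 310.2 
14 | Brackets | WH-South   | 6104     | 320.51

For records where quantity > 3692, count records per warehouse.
SELECT warehouse, COUNT(*)
FROM inventory
WHERE quantity > 3692
GROUP BY warehouse

Note: WHERE filters rows before grouping.

Result:
  WH-A: 2
  WH-C: 1
  WH-Central: 2
  WH-North: 1
  WH-South: 1
  WH-West: 2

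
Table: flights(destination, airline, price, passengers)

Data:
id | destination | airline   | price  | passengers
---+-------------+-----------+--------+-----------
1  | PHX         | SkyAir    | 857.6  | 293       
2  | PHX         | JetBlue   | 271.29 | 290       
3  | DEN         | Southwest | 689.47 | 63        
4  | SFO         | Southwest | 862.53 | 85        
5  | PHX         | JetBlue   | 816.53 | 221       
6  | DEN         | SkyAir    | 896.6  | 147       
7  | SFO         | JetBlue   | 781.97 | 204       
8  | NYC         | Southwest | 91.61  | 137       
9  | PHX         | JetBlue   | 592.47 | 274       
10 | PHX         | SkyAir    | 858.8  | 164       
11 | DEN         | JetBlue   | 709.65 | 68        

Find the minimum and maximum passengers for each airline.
SELECT airline, MIN(passengers), MAX(passengers)
FROM flights
GROUP BY airline

Result:
  JetBlue: min=68, max=290
  SkyAir: min=147, max=293
  Southwest: min=63, max=137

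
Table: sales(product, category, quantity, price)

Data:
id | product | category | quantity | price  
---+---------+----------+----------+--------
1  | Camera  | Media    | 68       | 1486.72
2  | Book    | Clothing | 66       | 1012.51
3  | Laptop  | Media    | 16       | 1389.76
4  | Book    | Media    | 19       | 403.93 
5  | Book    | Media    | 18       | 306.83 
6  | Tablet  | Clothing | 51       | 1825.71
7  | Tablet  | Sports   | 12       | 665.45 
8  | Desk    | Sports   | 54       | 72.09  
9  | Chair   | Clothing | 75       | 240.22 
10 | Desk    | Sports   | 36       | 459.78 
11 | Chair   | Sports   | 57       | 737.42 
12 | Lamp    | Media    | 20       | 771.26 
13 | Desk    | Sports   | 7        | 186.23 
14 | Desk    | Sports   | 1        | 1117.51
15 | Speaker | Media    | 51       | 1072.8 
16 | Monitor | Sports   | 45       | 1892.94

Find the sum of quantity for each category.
SELECT category, SUM(quantity) as result
FROM sales
GROUP BY category

Result:
  Clothing: 192
  Media: 192
  Sports: 212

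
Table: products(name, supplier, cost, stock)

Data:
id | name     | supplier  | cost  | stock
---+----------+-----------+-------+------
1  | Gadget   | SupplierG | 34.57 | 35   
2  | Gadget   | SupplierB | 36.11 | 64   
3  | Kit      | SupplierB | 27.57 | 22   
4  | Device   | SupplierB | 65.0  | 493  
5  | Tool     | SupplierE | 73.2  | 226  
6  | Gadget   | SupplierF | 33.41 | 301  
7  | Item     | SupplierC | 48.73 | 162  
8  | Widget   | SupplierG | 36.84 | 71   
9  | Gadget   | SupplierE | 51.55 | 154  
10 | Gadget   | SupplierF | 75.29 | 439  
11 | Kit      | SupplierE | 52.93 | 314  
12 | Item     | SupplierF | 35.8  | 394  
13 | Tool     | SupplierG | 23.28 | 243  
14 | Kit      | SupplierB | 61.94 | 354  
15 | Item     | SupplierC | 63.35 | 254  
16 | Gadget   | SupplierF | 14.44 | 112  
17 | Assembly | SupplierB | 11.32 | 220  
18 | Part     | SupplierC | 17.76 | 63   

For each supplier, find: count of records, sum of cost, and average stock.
SELECT supplier,
       COUNT(*) as cnt,
       SUM(cost) as total_cost,
       AVG(stock) as avg_stock
FROM products
GROUP BY supplier

Result:
  SupplierB: 5 records, 201.94 total cost, 230.60 avg stock
  SupplierC: 3 records, 129.84 total cost, 159.67 avg stock
  SupplierE: 3 records, 177.68 total cost, 231.33 avg stock
  SupplierF: 4 records, 158.94 total cost, 311.50 avg stock
  SupplierG: 3 records, 94.69 total cost, 116.33 avg stock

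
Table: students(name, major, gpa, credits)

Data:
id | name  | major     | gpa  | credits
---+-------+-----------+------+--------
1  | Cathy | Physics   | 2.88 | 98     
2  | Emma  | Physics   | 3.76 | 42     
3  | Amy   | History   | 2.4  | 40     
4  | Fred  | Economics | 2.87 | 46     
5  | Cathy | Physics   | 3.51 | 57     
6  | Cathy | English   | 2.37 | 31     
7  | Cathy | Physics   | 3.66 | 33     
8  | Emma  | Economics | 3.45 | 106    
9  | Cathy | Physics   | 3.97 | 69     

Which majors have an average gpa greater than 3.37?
SELECT major, AVG(gpa)
FROM students
GROUP BY major
HAVING AVG(gpa) > 3.37

Result:
  Physics: avg=3.56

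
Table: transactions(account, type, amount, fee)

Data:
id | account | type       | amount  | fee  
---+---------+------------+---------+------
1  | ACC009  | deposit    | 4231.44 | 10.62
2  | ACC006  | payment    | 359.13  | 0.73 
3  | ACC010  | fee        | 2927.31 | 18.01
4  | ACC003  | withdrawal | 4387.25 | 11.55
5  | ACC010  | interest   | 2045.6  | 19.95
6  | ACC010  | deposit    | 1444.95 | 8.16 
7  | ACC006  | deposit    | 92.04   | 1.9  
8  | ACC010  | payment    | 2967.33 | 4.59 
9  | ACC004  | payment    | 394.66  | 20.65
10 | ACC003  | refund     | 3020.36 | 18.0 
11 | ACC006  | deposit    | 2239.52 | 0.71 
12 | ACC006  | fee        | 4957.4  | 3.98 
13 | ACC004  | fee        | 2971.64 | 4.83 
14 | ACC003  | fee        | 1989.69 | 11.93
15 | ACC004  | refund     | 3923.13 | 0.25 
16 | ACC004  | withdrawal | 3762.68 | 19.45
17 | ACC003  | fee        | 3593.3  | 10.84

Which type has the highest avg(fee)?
SELECT type, AVG(fee) as val
FROM transactions
GROUP BY type
ORDER BY val DESC
LIMIT 1

Result: interest with avg(fee) = 19.95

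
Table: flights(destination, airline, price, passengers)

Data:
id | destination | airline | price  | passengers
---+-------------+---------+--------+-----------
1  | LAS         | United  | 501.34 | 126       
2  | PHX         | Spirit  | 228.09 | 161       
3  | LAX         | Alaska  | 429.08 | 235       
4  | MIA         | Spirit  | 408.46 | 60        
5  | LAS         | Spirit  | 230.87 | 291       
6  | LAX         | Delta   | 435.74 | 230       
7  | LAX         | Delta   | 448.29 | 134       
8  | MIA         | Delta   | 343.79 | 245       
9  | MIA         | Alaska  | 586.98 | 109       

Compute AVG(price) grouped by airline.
SELECT airline, AVG(price) as result
FROM flights
GROUP BY airline

Result:
  Alaska: 508.03
  Delta: 409.27
  Spirit: 289.14
  United: 501.34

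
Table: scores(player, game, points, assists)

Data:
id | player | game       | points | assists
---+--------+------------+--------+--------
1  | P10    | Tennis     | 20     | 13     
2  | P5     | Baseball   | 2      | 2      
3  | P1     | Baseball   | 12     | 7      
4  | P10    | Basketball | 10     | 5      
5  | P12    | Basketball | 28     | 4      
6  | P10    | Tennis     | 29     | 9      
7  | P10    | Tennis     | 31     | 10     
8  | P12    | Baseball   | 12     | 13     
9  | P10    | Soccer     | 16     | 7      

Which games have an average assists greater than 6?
SELECT game, AVG(assists)
FROM scores
GROUP BY game
HAVING AVG(assists) > 6

Result:
  Baseball: avg=7.33
  Soccer: avg=7.00
  Tennis: avg=10.67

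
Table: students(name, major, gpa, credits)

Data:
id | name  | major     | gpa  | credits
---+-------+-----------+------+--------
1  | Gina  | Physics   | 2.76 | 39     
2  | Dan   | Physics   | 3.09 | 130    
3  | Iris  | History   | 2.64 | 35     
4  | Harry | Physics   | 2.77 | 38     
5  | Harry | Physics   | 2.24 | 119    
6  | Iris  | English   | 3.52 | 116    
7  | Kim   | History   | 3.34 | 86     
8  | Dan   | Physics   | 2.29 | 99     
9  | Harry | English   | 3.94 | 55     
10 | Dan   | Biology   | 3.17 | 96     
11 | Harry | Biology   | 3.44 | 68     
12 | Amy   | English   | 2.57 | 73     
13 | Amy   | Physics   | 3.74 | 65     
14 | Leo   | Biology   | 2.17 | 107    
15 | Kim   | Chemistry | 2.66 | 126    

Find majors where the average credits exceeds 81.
SELECT major, AVG(credits)
FROM students
GROUP BY major
HAVING AVG(credits) > 81

Result:
  Biology: avg=90.33
  Chemistry: avg=126.00
  English: avg=81.33
  Physics: avg=81.67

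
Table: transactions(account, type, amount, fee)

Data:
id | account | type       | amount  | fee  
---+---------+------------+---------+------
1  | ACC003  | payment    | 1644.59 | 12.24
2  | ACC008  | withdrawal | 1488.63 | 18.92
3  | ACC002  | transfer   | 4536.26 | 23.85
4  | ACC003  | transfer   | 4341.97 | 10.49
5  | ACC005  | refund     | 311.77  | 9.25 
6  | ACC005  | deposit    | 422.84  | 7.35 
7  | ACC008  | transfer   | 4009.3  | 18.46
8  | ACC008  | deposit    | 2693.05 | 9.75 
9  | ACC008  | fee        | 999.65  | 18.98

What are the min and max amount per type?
SELECT type, MIN(amount), MAX(amount)
FROM transactions
GROUP BY type

Result:
  deposit: min=422.84, max=2693.05
  fee: min=999.65, max=999.65
  payment: min=1644.59, max=1644.59
  refund: min=311.77, max=311.77
  transfer: min=4009.30, max=4536.26
  withdrawal: min=1488.63, max=1488.63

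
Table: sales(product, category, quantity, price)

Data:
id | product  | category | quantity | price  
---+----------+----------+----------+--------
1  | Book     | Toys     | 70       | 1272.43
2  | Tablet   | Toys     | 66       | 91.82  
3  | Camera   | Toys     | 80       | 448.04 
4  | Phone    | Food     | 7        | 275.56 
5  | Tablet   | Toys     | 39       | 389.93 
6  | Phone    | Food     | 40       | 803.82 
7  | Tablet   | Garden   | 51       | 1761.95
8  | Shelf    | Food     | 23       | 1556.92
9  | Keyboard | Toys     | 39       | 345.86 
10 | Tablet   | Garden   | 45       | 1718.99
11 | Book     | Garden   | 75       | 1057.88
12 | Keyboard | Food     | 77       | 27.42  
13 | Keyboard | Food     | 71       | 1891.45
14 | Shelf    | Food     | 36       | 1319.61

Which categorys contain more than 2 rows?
SELECT category, COUNT(*) as cnt
FROM sales
GROUP BY category
HAVING COUNT(*) > 2

Result:
  Food: 6
  Garden: 3
  Toys: 5

Note: HAVING filters groups after aggregation, WHERE filters rows before.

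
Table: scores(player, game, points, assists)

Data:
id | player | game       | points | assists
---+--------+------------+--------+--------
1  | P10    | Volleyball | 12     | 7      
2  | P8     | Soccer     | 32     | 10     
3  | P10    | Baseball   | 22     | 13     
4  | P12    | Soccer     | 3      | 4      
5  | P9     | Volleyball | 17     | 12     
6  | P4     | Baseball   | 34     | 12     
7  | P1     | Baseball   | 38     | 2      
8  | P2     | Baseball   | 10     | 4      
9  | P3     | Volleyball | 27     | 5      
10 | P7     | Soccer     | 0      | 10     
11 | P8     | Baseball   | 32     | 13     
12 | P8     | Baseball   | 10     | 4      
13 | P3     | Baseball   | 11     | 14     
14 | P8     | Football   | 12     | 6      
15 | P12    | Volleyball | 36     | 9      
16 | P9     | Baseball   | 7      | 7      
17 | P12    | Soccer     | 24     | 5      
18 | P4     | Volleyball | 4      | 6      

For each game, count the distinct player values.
SELECT game, COUNT(DISTINCT player)
FROM scores
GROUP BY game

Result:
  Baseball: 7 distinct
  Football: 1 distinct
  Soccer: 3 distinct
  Volleyball: 5 distinct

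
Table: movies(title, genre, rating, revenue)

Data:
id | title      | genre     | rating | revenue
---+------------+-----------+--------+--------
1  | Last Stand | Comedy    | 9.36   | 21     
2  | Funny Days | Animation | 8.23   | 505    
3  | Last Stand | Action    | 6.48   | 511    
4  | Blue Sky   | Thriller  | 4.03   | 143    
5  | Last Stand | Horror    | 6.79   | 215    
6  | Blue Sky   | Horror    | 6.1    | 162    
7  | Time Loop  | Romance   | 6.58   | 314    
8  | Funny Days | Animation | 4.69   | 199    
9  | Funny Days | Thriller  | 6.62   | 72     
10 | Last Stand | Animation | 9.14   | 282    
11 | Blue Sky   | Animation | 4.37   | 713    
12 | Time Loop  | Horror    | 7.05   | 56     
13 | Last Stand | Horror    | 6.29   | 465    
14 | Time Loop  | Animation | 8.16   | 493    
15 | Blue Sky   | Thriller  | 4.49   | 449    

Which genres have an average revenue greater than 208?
SELECT genre, AVG(revenue)
FROM movies
GROUP BY genre
HAVING AVG(revenue) > 208

Result:
  Action: avg=511.00
  Animation: avg=438.40
  Horror: avg=224.50
  Romance: avg=314.00
  Thriller: avg=221.33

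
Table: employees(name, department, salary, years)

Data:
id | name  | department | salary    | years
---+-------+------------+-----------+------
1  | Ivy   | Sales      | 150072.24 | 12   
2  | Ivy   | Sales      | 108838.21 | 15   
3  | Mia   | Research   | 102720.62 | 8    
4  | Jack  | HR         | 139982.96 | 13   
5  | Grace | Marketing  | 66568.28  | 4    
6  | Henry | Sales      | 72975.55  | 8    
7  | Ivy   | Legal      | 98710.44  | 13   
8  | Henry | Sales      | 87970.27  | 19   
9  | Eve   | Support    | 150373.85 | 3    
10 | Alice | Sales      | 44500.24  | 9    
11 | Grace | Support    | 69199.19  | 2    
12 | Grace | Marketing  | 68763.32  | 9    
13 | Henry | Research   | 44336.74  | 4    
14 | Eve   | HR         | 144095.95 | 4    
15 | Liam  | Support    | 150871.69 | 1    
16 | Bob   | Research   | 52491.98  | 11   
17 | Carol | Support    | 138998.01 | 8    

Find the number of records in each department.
SELECT department, COUNT(*) as count
FROM employees
GROUP BY department

Result:
  HR: 2
  Legal: 1
  Marketing: 2
  Research: 3
  Sales: 5
  Support: 4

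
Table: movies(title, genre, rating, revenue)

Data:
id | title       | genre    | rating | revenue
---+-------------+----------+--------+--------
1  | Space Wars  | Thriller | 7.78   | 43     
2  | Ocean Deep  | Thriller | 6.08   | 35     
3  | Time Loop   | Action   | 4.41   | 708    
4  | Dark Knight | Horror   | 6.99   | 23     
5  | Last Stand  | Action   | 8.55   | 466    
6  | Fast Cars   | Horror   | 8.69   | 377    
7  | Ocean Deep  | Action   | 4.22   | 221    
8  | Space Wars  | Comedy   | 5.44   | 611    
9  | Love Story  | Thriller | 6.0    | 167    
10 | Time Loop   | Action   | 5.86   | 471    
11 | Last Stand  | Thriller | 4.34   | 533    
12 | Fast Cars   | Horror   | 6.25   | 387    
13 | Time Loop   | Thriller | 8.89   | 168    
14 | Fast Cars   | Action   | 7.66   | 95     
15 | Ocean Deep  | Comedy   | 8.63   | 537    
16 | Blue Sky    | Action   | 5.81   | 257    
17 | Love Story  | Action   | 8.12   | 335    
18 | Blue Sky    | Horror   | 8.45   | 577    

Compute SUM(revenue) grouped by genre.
SELECT genre, SUM(revenue) as result
FROM movies
GROUP BY genre

Result:
  Action: 2553
  Comedy: 1148
  Horror: 1364
  Thriller: 946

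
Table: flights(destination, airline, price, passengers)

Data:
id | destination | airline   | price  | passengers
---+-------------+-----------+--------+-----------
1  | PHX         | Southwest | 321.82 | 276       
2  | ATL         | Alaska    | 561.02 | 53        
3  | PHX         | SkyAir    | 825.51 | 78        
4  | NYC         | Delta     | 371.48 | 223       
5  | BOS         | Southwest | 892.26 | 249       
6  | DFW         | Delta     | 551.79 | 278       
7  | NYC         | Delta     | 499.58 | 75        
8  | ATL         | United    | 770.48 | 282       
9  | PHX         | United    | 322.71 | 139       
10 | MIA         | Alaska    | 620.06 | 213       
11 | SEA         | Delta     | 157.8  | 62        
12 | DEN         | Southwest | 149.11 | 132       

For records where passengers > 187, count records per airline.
SELECT airline, COUNT(*)
FROM flights
WHERE passengers > 187
GROUP BY airline

Note: WHERE filters rows before grouping.

Result:
  Alaska: 1
  Delta: 2
  Southwest: 2
  United: 1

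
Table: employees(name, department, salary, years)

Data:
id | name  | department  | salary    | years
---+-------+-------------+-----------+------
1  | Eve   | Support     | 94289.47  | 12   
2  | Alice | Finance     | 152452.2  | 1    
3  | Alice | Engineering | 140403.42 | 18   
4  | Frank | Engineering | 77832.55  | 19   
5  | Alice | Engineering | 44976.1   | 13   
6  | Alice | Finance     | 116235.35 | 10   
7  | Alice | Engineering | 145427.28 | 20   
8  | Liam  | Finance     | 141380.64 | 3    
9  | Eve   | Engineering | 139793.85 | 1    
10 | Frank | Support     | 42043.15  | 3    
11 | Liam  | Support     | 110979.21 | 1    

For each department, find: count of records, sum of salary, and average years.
SELECT department,
       COUNT(*) as cnt,
       SUM(salary) as total_salary,
       AVG(years) as avg_years
FROM employees
GROUP BY department

Result:
  Engineering: 5 records, 548433.20 total salary, 14.20 avg years
  Finance: 3 records, 410068.19 total salary, 4.67 avg years
  Support: 3 records, 247311.83 total salary, 5.33 avg years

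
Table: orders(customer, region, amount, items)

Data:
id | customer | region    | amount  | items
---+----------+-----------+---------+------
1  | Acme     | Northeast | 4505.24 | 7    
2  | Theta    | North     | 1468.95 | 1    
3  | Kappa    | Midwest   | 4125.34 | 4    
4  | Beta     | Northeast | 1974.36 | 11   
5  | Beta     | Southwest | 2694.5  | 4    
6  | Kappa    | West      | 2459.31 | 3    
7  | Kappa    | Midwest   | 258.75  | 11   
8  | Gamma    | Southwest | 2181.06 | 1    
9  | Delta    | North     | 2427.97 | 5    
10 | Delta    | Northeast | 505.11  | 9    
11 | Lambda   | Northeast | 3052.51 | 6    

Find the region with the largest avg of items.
SELECT region, AVG(items) as val
FROM orders
GROUP BY region
ORDER BY val DESC
LIMIT 1

Result: Northeast with avg(items) = 8.25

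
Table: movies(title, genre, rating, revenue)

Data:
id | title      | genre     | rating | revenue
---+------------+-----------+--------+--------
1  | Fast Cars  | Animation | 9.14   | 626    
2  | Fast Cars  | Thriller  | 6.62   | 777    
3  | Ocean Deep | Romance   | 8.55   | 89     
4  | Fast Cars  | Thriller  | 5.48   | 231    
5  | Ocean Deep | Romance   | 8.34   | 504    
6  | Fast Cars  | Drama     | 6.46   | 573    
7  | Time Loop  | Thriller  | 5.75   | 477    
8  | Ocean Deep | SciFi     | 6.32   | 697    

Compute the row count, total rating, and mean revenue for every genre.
SELECT genre,
       COUNT(*) as cnt,
       SUM(rating) as total_rating,
       AVG(revenue) as avg_revenue
FROM movies
GROUP BY genre

Result:
  Animation: 1 records, 9.14 total rating, 626.00 avg revenue
  Drama: 1 records, 6.46 total rating, 573.00 avg revenue
  Romance: 2 records, 16.89 total rating, 296.50 avg revenue
  SciFi: 1 records, 6.32 total rating, 697.00 avg revenue
  Thriller: 3 records, 17.85 total rating, 495.00 avg revenue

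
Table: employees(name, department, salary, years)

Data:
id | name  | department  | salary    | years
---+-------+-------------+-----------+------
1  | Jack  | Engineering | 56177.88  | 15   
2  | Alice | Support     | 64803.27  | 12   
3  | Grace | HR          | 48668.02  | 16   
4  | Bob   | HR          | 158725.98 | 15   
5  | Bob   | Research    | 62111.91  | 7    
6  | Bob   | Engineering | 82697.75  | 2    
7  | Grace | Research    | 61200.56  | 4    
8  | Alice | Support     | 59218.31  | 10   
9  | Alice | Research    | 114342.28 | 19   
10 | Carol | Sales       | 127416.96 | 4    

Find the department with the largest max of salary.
SELECT department, MAX(salary) as val
FROM employees
GROUP BY department
ORDER BY val DESC
LIMIT 1

Result: HR with max(salary) = 158725.98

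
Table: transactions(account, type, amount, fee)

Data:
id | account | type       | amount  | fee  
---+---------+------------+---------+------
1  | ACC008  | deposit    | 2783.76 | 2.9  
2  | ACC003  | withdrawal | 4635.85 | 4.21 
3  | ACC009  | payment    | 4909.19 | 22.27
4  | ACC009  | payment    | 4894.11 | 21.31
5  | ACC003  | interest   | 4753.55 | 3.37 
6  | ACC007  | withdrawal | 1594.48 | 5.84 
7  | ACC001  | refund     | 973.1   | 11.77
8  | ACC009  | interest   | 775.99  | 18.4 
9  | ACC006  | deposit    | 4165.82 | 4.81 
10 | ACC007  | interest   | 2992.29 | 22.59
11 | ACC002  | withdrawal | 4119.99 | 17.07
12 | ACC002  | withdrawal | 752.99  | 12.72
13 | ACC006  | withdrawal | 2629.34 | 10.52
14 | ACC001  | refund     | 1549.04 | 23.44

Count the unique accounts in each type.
SELECT type, COUNT(DISTINCT account)
FROM transactions
GROUP BY type

Result:
  deposit: 2 distinct
  interest: 3 distinct
  payment: 1 distinct
  refund: 1 distinct
  withdrawal: 4 distinct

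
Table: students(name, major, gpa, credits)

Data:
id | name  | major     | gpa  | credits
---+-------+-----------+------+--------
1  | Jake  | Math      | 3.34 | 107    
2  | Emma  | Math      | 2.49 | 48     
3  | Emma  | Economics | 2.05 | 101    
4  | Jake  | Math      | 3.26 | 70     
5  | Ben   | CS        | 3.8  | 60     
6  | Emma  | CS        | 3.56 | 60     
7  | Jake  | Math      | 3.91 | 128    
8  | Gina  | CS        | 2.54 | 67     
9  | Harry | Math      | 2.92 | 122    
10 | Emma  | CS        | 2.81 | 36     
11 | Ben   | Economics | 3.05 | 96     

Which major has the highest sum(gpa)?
SELECT major, SUM(gpa) as val
FROM students
GROUP BY major
ORDER BY val DESC
LIMIT 1

Result: Math with sum(gpa) = 15.92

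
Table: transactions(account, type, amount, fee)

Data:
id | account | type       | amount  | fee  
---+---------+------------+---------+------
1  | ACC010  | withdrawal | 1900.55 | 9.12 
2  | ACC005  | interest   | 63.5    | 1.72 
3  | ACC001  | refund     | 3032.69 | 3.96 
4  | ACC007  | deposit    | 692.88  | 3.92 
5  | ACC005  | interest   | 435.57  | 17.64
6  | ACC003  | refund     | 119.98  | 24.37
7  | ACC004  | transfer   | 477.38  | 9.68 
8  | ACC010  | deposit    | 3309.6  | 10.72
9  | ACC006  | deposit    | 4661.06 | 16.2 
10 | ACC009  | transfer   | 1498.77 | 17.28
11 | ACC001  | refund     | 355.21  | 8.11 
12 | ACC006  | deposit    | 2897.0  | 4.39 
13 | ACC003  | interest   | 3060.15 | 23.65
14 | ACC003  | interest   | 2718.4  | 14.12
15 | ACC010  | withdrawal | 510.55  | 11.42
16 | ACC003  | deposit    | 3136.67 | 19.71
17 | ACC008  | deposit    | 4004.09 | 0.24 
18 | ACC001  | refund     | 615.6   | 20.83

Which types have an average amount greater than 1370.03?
SELECT type, AVG(amount)
FROM transactions
GROUP BY type
HAVING AVG(amount) > 1370.03

Result:
  deposit: avg=3116.88
  interest: avg=1569.41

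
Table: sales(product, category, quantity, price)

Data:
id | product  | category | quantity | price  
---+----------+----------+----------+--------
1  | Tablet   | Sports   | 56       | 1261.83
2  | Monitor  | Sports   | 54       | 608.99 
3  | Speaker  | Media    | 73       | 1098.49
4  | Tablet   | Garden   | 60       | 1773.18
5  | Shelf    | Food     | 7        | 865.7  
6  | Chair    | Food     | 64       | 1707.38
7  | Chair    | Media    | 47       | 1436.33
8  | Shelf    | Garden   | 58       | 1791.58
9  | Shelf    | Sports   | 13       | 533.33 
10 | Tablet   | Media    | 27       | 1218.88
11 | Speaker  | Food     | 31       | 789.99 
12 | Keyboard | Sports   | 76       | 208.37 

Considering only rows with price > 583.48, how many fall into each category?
SELECT category, COUNT(*)
FROM sales
WHERE price > 583.48
GROUP BY category

Note: WHERE filters rows before grouping.

Result:
  Food: 3
  Garden: 2
  Media: 3
  Sports: 2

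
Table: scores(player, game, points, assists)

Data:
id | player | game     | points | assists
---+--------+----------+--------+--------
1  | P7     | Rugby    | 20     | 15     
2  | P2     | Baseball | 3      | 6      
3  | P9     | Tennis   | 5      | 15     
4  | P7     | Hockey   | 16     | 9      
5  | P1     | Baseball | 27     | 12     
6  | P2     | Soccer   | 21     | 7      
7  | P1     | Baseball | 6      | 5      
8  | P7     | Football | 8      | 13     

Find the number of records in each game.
SELECT game, COUNT(*) as count
FROM scores
GROUP BY game

Result:
  Baseball: 3
  Football: 1
  Hockey: 1
  Rugby: 1
  Soccer: 1
  Tennis: 1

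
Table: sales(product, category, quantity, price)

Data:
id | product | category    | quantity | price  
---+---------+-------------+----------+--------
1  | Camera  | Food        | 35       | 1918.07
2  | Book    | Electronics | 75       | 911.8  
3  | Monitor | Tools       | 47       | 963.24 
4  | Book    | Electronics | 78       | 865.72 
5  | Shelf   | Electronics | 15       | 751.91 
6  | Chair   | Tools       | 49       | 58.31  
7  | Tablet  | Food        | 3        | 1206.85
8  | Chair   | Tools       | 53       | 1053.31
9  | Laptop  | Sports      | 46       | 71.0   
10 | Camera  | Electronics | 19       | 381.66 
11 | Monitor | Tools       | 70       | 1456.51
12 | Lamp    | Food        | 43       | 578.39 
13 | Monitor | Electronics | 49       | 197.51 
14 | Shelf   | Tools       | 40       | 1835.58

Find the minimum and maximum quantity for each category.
SELECT category, MIN(quantity), MAX(quantity)
FROM sales
GROUP BY category

Result:
  Electronics: min=15, max=78
  Food: min=3, max=43
  Sports: min=46, max=46
  Tools: min=40, max=70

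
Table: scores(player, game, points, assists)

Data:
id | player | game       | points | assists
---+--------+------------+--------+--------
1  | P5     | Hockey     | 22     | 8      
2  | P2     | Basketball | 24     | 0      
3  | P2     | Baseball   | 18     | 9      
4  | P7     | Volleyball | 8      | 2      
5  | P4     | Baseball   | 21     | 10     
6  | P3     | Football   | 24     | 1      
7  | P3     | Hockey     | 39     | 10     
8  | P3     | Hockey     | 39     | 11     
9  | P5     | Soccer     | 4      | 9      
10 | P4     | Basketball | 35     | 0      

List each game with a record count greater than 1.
SELECT game, COUNT(*) as cnt
FROM scores
GROUP BY game
HAVING COUNT(*) > 1

Result:
  Baseball: 2
  Basketball: 2
  Hockey: 3

Note: HAVING filters groups after aggregation, WHERE filters rows before.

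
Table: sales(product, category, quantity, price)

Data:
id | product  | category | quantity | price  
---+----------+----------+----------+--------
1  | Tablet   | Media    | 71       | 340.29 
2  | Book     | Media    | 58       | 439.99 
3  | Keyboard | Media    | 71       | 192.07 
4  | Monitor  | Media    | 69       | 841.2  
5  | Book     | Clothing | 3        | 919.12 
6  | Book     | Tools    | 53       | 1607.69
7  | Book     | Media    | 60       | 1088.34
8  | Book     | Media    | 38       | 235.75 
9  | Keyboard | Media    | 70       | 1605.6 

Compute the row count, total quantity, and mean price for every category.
SELECT category,
       COUNT(*) as cnt,
       SUM(quantity) as total_quantity,
       AVG(price) as avg_price
FROM sales
GROUP BY category

Result:
  Clothing: 1 records, 3 total quantity, 919.12 avg price
  Media: 7 records, 437 total quantity, 677.61 avg price
  Tools: 1 records, 53 total quantity, 1607.69 avg price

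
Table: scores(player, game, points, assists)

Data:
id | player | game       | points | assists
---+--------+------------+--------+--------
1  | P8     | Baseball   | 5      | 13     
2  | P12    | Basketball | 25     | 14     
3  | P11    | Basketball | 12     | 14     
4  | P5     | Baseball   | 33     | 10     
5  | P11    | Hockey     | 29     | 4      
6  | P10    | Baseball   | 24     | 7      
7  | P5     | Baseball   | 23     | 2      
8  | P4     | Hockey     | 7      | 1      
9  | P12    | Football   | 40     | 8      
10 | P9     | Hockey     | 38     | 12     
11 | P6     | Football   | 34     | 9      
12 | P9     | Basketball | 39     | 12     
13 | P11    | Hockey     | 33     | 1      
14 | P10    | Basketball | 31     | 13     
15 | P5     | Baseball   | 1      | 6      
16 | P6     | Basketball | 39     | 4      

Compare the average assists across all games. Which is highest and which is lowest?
SELECT game, AVG(assists)
FROM scores
GROUP BY game
ORDER BY AVG(assists)

All groups:
  Hockey: 4.50
  Baseball: 7.60
  Football: 8.50
  Basketball: 11.40

Highest: Basketball (11.40)
Lowest: Hockey (4.50)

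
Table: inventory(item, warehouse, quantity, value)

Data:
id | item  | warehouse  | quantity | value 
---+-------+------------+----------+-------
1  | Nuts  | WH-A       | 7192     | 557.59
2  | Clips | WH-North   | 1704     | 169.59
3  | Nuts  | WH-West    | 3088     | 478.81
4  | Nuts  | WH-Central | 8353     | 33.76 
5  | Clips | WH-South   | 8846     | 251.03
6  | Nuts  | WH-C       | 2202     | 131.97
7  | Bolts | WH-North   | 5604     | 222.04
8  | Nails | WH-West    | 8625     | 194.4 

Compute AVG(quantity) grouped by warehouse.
SELECT warehouse, AVG(quantity) as result
FROM inventory
GROUP BY warehouse

Result:
  WH-A: 7192.00
  WH-C: 2202.00
  WH-Central: 8353.00
  WH-North: 3654.00
  WH-South: 8846.00
  WH-West: 5856.50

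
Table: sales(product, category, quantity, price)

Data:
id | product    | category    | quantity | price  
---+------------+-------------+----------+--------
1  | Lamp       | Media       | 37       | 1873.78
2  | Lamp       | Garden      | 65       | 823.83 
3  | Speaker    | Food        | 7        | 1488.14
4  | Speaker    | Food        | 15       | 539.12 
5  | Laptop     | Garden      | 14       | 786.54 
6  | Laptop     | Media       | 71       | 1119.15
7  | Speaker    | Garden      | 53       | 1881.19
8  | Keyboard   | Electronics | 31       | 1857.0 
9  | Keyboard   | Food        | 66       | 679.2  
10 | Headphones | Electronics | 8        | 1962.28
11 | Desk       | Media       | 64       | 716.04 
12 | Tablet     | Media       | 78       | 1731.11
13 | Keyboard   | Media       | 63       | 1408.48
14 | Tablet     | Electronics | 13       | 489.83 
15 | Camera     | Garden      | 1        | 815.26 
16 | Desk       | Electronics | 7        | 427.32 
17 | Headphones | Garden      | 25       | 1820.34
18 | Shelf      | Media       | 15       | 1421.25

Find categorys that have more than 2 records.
SELECT category, COUNT(*) as cnt
FROM sales
GROUP BY category
HAVING COUNT(*) > 2

Result:
  Electronics: 4
  Food: 3
  Garden: 5
  Media: 6

Note: HAVING filters groups after aggregation, WHERE filters rows before.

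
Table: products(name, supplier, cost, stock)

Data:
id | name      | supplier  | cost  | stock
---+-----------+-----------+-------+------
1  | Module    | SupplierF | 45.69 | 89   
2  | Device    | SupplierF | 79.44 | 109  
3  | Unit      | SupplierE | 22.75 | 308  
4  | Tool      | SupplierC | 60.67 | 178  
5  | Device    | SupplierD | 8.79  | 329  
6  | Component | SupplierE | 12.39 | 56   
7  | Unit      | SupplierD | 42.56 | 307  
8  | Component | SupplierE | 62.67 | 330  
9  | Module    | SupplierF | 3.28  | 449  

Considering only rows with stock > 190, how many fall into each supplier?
SELECT supplier, COUNT(*)
FROM products
WHERE stock > 190
GROUP BY supplier

Note: WHERE filters rows before grouping.

Result:
  SupplierD: 2
  SupplierE: 2
  SupplierF: 1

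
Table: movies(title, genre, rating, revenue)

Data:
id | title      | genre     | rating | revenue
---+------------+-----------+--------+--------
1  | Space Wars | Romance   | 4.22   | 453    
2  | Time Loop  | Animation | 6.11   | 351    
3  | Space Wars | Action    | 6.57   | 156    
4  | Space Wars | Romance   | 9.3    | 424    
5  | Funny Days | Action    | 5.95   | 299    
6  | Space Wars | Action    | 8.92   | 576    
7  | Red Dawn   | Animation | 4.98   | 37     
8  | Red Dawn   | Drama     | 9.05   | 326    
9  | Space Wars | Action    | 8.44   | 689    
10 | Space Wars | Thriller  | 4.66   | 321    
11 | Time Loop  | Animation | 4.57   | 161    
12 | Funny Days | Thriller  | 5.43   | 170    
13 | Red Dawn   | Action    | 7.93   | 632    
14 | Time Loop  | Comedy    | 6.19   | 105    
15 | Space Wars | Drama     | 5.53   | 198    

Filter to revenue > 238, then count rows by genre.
SELECT genre, COUNT(*)
FROM movies
WHERE revenue > 238
GROUP BY genre

Note: WHERE filters rows before grouping.

Result:
  Action: 4
  Animation: 1
  Drama: 1
  Romance: 2
  Thriller: 1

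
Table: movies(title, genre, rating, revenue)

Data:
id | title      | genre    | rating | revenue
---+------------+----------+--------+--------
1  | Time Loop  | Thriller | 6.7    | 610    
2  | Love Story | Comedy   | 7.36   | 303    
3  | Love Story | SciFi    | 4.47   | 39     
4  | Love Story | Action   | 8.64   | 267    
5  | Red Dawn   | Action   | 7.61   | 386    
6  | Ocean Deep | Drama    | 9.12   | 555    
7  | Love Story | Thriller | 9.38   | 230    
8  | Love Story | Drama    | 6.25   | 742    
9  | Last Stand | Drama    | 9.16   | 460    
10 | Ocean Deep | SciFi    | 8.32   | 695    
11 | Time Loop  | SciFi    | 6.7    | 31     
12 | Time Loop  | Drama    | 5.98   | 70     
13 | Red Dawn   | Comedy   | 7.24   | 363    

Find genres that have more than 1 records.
SELECT genre, COUNT(*) as cnt
FROM movies
GROUP BY genre
HAVING COUNT(*) > 1

Result:
  Action: 2
  Comedy: 2
  Drama: 4
  SciFi: 3
  Thriller: 2

Note: HAVING filters groups after aggregation, WHERE filters rows before.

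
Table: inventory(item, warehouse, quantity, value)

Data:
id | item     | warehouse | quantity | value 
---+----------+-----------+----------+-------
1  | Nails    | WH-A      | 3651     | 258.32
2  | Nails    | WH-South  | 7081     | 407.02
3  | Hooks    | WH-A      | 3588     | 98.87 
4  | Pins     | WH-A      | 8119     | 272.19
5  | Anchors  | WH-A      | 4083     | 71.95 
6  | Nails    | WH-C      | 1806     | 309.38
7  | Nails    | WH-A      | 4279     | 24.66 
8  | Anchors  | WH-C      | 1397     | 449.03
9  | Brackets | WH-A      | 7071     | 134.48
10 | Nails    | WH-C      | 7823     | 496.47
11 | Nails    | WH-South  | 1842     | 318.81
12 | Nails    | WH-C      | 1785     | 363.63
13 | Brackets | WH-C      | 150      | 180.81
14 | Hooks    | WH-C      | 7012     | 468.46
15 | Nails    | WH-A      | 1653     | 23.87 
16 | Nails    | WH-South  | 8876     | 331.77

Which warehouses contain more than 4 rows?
SELECT warehouse, COUNT(*) as cnt
FROM inventory
GROUP BY warehouse
HAVING COUNT(*) > 4

Result:
  WH-A: 7
  WH-C: 6

Note: HAVING filters groups after aggregation, WHERE filters rows before.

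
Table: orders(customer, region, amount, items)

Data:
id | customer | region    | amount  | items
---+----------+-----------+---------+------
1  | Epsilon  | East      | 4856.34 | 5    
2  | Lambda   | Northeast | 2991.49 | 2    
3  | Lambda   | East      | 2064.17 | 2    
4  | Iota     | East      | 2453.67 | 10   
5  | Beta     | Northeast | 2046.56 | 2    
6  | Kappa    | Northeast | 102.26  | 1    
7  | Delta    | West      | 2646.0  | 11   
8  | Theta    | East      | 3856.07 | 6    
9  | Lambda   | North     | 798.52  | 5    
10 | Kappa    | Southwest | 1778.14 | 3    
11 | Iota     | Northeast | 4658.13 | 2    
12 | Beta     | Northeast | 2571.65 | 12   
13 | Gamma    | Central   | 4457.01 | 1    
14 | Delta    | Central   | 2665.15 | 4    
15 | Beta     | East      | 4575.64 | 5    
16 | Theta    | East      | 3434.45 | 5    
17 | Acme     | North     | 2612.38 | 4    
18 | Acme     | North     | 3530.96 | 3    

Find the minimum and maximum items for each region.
SELECT region, MIN(items), MAX(items)
FROM orders
GROUP BY region

Result:
  Central: min=1, max=4
  East: min=2, max=10
  North: min=3, max=5
  Northeast: min=1, max=12
  Southwest: min=3, max=3
  West: min=11, max=11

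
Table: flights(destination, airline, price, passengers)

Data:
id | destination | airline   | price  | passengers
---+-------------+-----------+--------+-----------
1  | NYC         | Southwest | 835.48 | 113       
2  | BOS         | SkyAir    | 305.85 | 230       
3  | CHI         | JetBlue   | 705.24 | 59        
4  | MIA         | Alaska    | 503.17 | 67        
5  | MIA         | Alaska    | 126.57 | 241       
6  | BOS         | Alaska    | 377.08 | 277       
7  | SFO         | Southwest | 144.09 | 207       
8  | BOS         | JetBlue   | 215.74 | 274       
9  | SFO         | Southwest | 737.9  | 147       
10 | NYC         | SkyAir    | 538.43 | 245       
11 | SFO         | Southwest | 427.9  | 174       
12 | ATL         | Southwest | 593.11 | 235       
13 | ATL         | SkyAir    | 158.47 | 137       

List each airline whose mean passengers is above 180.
SELECT airline, AVG(passengers)
FROM flights
GROUP BY airline
HAVING AVG(passengers) > 180

Result:
  Alaska: avg=195.00
  SkyAir: avg=204.00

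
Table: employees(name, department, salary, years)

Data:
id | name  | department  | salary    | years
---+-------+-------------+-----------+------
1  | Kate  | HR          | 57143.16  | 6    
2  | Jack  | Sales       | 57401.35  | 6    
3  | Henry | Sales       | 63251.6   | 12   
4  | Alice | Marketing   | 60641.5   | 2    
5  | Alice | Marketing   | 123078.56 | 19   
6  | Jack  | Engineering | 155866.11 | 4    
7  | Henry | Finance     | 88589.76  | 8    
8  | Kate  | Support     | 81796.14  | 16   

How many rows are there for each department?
SELECT department, COUNT(*) as count
FROM employees
GROUP BY department

Result:
  Engineering: 1
  Finance: 1
  HR: 1
  Marketing: 2
  Sales: 2
  Support: 1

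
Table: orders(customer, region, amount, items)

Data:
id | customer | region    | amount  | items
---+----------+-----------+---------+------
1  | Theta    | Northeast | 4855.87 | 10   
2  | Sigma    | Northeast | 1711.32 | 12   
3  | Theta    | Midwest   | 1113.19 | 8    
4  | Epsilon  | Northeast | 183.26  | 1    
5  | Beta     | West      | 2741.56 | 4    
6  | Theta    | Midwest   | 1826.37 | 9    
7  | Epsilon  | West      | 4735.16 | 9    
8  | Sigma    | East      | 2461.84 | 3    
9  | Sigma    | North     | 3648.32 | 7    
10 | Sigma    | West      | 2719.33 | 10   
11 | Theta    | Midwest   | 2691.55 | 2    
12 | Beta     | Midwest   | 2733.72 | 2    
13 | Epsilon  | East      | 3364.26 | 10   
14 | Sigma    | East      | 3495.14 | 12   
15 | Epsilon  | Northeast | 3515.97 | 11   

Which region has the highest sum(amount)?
SELECT region, SUM(amount) as val
FROM orders
GROUP BY region
ORDER BY val DESC
LIMIT 1

Result: Northeast with sum(amount) = 10266.42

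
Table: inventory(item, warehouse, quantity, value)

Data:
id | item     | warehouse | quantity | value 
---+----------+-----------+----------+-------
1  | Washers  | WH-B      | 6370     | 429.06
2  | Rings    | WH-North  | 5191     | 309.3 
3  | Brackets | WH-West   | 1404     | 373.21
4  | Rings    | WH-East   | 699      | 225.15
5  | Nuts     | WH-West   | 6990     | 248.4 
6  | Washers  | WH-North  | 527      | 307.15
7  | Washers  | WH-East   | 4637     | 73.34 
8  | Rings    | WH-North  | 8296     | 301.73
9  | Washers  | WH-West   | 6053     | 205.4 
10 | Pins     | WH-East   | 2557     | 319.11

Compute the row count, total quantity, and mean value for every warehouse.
SELECT warehouse,
       COUNT(*) as cnt,
       SUM(quantity) as total_quantity,
       AVG(value) as avg_value
FROM inventory
GROUP BY warehouse

Result:
  WH-B: 1 records, 6370 total quantity, 429.06 avg value
  WH-East: 3 records, 7893 total quantity, 205.87 avg value
  WH-North: 3 records, 14014 total quantity, 306.06 avg value
  WH-West: 3 records, 14447 total quantity, 275.67 avg value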